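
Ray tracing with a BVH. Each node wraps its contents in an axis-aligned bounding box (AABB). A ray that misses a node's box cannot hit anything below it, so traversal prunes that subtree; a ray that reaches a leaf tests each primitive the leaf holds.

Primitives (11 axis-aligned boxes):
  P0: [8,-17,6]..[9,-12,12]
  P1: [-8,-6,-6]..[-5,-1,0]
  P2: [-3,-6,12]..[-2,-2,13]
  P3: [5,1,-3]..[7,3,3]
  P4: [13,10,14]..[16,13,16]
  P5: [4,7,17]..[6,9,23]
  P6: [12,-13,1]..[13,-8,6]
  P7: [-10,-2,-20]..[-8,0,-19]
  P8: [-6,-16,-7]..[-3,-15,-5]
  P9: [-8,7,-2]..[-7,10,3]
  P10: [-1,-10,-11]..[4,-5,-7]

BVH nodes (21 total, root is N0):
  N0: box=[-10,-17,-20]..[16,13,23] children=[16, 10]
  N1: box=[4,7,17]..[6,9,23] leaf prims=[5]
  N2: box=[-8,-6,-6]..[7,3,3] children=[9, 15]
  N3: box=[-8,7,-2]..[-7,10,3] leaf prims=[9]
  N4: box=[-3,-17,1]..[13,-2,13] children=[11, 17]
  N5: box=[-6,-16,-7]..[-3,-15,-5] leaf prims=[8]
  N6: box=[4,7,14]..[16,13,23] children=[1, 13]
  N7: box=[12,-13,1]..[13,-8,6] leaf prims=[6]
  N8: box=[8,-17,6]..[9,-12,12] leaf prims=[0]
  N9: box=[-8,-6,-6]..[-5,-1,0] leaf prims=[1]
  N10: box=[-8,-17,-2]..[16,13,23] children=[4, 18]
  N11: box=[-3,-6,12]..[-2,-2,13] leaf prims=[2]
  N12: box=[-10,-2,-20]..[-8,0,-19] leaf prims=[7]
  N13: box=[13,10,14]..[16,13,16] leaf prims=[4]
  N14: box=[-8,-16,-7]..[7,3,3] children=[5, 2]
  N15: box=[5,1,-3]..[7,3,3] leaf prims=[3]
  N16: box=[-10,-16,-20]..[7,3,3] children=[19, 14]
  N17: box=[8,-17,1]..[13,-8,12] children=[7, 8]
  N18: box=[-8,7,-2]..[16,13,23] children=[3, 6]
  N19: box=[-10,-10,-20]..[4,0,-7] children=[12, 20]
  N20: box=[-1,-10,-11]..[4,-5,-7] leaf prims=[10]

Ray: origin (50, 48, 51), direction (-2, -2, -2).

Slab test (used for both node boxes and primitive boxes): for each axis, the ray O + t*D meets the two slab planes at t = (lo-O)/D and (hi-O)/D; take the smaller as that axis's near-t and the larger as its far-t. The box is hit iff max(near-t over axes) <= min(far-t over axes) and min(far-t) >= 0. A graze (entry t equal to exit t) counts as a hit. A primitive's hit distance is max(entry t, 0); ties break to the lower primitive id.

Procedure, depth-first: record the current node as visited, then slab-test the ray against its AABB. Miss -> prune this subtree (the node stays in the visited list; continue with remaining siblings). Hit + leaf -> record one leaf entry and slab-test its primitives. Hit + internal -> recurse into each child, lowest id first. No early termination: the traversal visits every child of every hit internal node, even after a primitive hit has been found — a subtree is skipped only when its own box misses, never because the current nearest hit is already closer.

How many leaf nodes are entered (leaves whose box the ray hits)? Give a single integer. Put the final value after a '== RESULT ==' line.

Trace the traversal:
N0 x:[17,30] y:[35/2,65/2] z:[14,71/2] -> hit [35/2,30], descend [10, 16]
  N10 x:[17,29] y:[35/2,65/2] z:[14,53/2] -> hit [35/2,53/2], descend [4, 18]
    N4 x:[37/2,53/2] y:[25,65/2] z:[19,25] -> hit [25,25], descend [11, 17]
      N11 x:[26,53/2] y:[25,27] z:[19,39/2] -> miss, prune
      N17 x:[37/2,21] y:[28,65/2] z:[39/2,25] -> miss, prune
    N18 x:[17,29] y:[35/2,41/2] z:[14,53/2] -> hit [35/2,41/2], descend [3, 6]
      N3 x:[57/2,29] y:[19,41/2] z:[24,53/2] -> miss, prune
      N6 x:[17,23] y:[35/2,41/2] z:[14,37/2] -> hit [35/2,37/2], descend [1, 13]
        N1 x:[22,23] y:[39/2,41/2] z:[14,17] -> miss, prune
        N13 x:[17,37/2] y:[35/2,19] z:[35/2,37/2] -> hit [35/2,37/2] leaf, test {P4@t=35/2}
  N16 x:[43/2,30] y:[45/2,32] z:[24,71/2] -> hit [24,30], descend [14, 19]
    N14 x:[43/2,29] y:[45/2,32] z:[24,29] -> hit [24,29], descend [2, 5]
      N2 x:[43/2,29] y:[45/2,27] z:[24,57/2] -> hit [24,27], descend [9, 15]
        N9 x:[55/2,29] y:[49/2,27] z:[51/2,57/2] -> miss, prune
        N15 x:[43/2,45/2] y:[45/2,47/2] z:[24,27] -> miss, prune
      N5 x:[53/2,28] y:[63/2,32] z:[28,29] -> miss, prune
    N19 x:[23,30] y:[24,29] z:[29,71/2] -> hit [29,29], descend [12, 20]
      N12 x:[29,30] y:[24,25] z:[35,71/2] -> miss, prune
      N20 x:[23,51/2] y:[53/2,29] z:[29,31] -> miss, prune

Visited [0, 10, 4, 11, 17, 18, 3, 6, 1, 13, 16, 14, 2, 9, 15, 5, 19, 12, 20]. Tests: 19 box, 1 leaf. Nearest: P4.

== RESULT ==
1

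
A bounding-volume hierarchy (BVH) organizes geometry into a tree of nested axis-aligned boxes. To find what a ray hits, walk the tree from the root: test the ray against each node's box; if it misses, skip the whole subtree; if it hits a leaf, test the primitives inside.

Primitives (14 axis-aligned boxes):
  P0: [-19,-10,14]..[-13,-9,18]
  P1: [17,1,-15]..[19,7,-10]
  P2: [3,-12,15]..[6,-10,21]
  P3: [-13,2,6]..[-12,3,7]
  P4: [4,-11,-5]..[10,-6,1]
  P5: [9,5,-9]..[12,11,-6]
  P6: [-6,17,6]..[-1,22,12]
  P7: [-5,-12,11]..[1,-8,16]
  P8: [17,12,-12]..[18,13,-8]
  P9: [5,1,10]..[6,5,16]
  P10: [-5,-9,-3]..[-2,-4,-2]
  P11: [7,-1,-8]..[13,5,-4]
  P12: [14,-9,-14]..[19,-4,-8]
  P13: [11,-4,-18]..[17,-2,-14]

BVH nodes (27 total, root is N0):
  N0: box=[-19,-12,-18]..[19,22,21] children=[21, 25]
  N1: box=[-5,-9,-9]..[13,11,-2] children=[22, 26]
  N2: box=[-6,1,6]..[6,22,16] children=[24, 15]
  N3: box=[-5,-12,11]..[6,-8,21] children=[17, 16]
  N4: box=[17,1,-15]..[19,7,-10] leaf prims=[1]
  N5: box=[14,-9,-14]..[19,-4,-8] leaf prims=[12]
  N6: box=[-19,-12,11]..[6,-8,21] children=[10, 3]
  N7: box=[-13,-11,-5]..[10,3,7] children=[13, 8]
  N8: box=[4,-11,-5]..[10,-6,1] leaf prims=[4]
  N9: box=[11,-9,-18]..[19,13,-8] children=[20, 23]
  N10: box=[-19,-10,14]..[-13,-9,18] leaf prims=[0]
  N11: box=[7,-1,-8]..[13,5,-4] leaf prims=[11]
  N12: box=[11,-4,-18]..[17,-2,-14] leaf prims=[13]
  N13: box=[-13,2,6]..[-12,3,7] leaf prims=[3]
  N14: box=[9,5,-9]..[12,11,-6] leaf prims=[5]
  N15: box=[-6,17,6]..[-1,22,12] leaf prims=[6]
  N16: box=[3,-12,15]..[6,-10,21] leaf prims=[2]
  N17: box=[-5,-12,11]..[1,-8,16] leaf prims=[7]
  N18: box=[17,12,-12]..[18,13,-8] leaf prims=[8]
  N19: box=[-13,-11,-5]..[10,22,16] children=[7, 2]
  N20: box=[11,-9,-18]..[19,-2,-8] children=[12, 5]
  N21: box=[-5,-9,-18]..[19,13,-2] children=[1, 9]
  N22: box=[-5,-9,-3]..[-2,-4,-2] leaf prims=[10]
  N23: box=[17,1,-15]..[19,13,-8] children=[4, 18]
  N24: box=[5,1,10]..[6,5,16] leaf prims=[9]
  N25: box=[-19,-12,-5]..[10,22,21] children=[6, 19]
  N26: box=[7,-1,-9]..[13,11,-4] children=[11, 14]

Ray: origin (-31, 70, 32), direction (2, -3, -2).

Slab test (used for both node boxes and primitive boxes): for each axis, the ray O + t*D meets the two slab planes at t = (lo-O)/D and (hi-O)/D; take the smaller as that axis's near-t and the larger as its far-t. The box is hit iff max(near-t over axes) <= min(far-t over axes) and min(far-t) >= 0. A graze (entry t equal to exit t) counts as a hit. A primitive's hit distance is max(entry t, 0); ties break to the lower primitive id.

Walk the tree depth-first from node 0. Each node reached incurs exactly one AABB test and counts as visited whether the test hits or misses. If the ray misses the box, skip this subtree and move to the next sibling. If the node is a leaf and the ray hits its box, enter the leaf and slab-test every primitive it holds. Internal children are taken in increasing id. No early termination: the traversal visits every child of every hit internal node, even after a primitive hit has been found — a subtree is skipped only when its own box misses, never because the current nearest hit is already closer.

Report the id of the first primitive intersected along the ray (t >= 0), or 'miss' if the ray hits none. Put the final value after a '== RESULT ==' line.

Walk:
N0 x:[6,25] y:[16,82/3] z:[11/2,25] -> hit [16,25], descend [21, 25]
  N21 x:[13,25] y:[19,79/3] z:[17,25] -> hit [19,25], descend [1, 9]
    N1 x:[13,22] y:[59/3,79/3] z:[17,41/2] -> hit [59/3,41/2], descend [22, 26]
      N22 x:[13,29/2] y:[74/3,79/3] z:[17,35/2] -> miss, prune
      N26 x:[19,22] y:[59/3,71/3] z:[18,41/2] -> hit [59/3,41/2], descend [11, 14]
        N11 x:[19,22] y:[65/3,71/3] z:[18,20] -> miss, prune
        N14 x:[20,43/2] y:[59/3,65/3] z:[19,41/2] -> hit [20,41/2] leaf, test {P5@t=20}
    N9 x:[21,25] y:[19,79/3] z:[20,25] -> hit [21,25], descend [20, 23]
      N20 x:[21,25] y:[24,79/3] z:[20,25] -> hit [24,25], descend [5, 12]
        N5 x:[45/2,25] y:[74/3,79/3] z:[20,23] -> miss, prune
        N12 x:[21,24] y:[24,74/3] z:[23,25] -> hit [24,24] leaf, test {P13@t=24}
      N23 x:[24,25] y:[19,23] z:[20,47/2] -> miss, prune
  N25 x:[6,41/2] y:[16,82/3] z:[11/2,37/2] -> hit [16,37/2], descend [6, 19]
    N6 x:[6,37/2] y:[26,82/3] z:[11/2,21/2] -> miss, prune
    N19 x:[9,41/2] y:[16,27] z:[8,37/2] -> hit [16,37/2], descend [2, 7]
      N2 x:[25/2,37/2] y:[16,23] z:[8,13] -> miss, prune
      N7 x:[9,41/2] y:[67/3,27] z:[25/2,37/2] -> miss, prune

17 AABB tests over nodes [0, 21, 1, 22, 26, 11, 14, 9, 20, 5, 12, 23, 25, 6, 19, 2, 7]; 2 leaves entered; closest P5.

== RESULT ==
5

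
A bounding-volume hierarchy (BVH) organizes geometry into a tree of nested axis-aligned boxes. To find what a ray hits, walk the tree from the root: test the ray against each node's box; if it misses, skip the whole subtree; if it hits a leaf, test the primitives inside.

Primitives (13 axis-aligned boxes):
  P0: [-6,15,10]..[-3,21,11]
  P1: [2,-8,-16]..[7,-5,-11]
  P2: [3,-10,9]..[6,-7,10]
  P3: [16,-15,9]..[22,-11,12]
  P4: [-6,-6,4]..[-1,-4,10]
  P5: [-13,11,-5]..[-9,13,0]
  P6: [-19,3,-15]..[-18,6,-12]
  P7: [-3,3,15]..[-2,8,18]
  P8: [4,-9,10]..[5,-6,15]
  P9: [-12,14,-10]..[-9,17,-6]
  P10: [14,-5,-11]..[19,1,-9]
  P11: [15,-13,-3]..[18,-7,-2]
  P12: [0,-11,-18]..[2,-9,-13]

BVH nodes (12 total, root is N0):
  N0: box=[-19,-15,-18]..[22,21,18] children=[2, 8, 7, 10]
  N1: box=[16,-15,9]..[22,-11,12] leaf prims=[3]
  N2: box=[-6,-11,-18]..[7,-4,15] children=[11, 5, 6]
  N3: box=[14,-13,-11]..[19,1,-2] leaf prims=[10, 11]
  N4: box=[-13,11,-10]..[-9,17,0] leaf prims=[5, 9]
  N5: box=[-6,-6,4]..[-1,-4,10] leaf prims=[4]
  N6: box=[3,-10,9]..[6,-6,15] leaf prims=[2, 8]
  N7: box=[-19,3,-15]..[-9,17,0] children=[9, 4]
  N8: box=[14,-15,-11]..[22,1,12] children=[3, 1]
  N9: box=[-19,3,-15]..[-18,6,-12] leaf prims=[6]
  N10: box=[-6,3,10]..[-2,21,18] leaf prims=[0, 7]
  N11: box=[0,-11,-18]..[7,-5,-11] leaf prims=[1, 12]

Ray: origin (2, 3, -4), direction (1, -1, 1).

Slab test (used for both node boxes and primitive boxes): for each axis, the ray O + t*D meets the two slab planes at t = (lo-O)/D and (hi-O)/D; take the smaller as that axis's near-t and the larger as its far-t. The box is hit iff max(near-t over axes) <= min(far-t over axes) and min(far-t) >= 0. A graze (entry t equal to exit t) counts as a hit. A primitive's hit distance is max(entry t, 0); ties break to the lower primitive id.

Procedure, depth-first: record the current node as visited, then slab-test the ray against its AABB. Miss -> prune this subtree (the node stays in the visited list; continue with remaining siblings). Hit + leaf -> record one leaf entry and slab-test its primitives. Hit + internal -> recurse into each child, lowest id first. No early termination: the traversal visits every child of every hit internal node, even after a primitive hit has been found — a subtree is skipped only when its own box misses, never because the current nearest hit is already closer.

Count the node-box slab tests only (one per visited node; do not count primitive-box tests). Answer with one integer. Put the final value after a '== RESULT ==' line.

Trace the traversal:
N0 x:[-21,20] y:[-18,18] z:[-14,22] -> hit [-14,18], descend [2, 7, 8, 10]
  N2 x:[-8,5] y:[7,14] z:[-14,19] -> miss, prune
  N7 x:[-21,-11] y:[-14,0] z:[-11,4] -> miss, prune
  N8 x:[12,20] y:[2,18] z:[-7,16] -> hit [12,16], descend [1, 3]
    N1 x:[14,20] y:[14,18] z:[13,16] -> hit [14,16] leaf, test {P3@t=14}
    N3 x:[12,17] y:[2,16] z:[-7,2] -> miss, prune
  N10 x:[-8,-4] y:[-18,0] z:[14,22] -> miss, prune

Summary -> nodes [0, 2, 7, 8, 1, 3, 10]; box-tests=7; leaf-entries=1; first=P3

== RESULT ==
7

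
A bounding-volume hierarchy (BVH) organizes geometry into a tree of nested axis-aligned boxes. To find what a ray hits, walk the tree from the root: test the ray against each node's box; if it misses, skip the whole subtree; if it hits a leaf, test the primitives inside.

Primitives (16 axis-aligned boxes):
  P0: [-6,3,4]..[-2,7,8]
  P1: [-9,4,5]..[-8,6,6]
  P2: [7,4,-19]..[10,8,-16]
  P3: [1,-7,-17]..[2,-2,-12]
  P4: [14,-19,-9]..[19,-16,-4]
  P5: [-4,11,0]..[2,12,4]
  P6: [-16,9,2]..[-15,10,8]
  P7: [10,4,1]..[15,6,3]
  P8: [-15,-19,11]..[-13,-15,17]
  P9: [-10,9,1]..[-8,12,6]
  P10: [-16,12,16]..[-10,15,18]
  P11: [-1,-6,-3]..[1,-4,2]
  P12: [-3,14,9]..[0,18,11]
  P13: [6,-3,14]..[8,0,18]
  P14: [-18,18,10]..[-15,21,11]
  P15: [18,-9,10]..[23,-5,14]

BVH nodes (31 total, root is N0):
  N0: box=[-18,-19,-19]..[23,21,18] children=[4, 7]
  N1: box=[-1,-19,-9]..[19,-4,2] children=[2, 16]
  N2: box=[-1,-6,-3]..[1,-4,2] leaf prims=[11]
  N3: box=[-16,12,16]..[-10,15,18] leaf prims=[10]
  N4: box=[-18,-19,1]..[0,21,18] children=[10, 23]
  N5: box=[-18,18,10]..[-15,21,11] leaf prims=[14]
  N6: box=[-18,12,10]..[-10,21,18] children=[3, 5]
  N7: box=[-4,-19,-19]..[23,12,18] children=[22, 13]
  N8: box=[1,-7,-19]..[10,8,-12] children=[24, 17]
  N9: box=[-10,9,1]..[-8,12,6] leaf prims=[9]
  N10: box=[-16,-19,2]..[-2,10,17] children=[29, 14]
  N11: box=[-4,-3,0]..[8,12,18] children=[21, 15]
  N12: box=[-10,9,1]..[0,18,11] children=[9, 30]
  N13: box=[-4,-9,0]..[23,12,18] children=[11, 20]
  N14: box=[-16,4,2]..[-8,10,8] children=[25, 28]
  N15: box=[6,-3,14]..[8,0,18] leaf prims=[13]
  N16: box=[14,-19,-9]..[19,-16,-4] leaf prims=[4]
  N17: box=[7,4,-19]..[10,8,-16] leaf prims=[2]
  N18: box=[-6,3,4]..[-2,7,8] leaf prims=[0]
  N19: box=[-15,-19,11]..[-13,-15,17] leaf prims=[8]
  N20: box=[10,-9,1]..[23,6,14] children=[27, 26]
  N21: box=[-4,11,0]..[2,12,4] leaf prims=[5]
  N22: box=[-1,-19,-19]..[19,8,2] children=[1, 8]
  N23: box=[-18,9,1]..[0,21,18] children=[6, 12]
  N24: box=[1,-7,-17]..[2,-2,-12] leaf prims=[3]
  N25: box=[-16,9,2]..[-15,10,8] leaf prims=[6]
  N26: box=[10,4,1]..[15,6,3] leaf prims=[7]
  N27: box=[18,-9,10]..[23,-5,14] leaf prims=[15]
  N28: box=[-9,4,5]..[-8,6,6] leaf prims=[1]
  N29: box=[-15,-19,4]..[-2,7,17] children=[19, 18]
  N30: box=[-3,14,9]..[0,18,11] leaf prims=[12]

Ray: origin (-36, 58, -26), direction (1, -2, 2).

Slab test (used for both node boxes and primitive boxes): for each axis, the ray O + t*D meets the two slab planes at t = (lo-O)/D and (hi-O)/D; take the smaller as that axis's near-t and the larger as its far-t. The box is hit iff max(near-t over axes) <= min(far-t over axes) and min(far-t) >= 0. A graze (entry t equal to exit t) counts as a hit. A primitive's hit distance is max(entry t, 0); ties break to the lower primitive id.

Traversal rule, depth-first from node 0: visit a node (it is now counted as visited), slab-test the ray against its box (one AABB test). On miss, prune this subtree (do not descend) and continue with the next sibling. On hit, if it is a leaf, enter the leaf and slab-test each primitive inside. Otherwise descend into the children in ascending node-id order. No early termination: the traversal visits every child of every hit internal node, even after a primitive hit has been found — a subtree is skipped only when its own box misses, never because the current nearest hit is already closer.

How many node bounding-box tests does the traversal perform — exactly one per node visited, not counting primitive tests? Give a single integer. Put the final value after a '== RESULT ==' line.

Traverse from the root:
N0 x:[18,59] y:[37/2,77/2] z:[7/2,22] -> hit [37/2,22], descend [4, 7]
  N4 x:[18,36] y:[37/2,77/2] z:[27/2,22] -> hit [37/2,22], descend [10, 23]
    N10 x:[20,34] y:[24,77/2] z:[14,43/2] -> miss, prune
    N23 x:[18,36] y:[37/2,49/2] z:[27/2,22] -> hit [37/2,22], descend [6, 12]
      N6 x:[18,26] y:[37/2,23] z:[18,22] -> hit [37/2,22], descend [3, 5]
        N3 x:[20,26] y:[43/2,23] z:[21,22] -> hit [43/2,22] leaf, test {P10@t=43/2}
        N5 x:[18,21] y:[37/2,20] z:[18,37/2] -> hit [37/2,37/2] leaf, test {P14@t=37/2}
      N12 x:[26,36] y:[20,49/2] z:[27/2,37/2] -> miss, prune
  N7 x:[32,59] y:[23,77/2] z:[7/2,22] -> miss, prune

Summary -> nodes [0, 4, 10, 23, 6, 3, 5, 12, 7]; box-tests=9; leaf-entries=2; first=P14

== RESULT ==
9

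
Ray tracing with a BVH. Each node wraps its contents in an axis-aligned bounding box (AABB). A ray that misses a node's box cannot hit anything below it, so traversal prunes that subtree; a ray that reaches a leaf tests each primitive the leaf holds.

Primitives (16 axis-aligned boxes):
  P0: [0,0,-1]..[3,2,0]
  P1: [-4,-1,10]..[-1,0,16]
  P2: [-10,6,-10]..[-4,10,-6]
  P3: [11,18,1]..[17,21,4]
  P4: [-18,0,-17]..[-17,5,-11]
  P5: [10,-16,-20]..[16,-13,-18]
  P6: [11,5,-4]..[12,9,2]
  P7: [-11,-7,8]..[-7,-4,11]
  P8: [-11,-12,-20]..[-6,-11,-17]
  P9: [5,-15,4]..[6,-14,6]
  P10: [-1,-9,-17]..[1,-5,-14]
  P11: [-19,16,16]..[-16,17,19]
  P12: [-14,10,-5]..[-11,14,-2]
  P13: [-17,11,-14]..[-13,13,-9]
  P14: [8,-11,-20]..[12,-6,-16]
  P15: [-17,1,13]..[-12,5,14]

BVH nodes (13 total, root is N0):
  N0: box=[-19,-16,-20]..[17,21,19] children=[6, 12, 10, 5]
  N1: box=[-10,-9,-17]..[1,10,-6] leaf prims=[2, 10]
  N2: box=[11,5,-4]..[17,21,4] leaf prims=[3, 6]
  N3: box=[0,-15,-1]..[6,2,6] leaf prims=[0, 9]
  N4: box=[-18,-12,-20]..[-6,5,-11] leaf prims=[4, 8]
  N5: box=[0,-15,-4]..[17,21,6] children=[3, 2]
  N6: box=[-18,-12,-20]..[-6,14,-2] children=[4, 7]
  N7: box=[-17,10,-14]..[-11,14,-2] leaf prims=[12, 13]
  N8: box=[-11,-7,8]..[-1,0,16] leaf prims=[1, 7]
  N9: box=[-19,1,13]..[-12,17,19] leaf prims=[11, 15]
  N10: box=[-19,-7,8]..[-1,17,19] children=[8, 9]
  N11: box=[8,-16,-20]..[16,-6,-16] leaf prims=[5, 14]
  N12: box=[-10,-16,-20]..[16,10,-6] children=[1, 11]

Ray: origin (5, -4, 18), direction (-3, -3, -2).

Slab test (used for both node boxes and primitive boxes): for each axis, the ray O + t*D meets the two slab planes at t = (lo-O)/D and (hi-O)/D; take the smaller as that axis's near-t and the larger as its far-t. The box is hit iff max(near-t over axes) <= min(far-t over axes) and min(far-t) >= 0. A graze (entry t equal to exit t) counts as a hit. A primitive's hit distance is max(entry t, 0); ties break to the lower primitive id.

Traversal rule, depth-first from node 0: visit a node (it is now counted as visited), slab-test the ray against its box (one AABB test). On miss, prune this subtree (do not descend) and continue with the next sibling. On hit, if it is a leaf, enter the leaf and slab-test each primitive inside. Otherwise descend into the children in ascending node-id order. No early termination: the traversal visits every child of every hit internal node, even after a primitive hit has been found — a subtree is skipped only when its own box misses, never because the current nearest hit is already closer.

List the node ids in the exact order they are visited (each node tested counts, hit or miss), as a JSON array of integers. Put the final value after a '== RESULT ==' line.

Traverse from the root:
N0 x:[-4,8] y:[-25/3,4] z:[-1/2,19] -> hit [-1/2,4], descend [5, 6, 10, 12]
  N5 x:[-4,5/3] y:[-25/3,11/3] z:[6,11] -> miss, prune
  N6 x:[11/3,23/3] y:[-6,8/3] z:[10,19] -> miss, prune
  N10 x:[2,8] y:[-7,1] z:[-1/2,5] -> miss, prune
  N12 x:[-11/3,5] y:[-14/3,4] z:[12,19] -> miss, prune

Summary -> nodes [0, 5, 6, 10, 12]; box-tests=5; leaf-entries=0; first=miss

== RESULT ==
[0, 5, 6, 10, 12]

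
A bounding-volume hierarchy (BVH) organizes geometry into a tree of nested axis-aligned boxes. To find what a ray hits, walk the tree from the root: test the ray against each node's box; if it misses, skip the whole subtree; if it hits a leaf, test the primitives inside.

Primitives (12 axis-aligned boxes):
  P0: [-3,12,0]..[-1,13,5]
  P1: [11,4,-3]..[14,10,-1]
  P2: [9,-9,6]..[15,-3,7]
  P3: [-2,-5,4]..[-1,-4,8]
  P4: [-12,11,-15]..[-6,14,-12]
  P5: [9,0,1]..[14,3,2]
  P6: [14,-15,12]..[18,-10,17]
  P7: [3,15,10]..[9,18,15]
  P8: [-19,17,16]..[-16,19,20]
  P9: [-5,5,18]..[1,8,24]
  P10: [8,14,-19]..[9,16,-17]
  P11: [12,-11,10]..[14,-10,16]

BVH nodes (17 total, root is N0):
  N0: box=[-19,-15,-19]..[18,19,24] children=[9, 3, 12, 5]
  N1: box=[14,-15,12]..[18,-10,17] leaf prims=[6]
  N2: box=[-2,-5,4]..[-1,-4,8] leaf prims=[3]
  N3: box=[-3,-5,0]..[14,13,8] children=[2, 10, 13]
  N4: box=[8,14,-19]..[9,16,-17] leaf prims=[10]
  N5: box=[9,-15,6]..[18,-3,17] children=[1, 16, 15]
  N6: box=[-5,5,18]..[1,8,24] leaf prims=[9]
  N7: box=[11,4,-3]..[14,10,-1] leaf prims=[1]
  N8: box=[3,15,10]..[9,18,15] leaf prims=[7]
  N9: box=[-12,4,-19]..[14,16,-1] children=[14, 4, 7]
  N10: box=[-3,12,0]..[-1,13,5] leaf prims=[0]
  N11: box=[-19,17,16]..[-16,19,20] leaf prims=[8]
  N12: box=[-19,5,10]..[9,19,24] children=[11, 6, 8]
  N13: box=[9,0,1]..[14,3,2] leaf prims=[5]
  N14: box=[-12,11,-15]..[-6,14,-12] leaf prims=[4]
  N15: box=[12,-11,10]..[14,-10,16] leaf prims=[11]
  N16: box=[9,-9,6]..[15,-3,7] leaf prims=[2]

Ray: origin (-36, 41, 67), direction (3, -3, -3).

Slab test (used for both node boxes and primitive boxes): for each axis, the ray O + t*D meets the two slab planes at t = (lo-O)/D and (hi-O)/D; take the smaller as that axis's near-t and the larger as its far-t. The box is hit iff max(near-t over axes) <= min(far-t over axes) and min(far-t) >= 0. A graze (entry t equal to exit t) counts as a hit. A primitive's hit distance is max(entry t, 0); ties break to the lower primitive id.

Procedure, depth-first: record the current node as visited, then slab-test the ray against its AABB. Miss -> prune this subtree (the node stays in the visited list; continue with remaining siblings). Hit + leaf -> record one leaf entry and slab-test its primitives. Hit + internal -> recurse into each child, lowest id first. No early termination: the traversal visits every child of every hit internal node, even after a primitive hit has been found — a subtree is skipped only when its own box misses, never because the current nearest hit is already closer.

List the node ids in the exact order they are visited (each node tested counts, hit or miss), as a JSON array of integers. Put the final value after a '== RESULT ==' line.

Trace the traversal:
N0 x:[17/3,18] y:[22/3,56/3] z:[43/3,86/3] -> hit [43/3,18], descend [3, 5, 9, 12]
  N3 x:[11,50/3] y:[28/3,46/3] z:[59/3,67/3] -> miss, prune
  N5 x:[15,18] y:[44/3,56/3] z:[50/3,61/3] -> hit [50/3,18], descend [1, 15, 16]
    N1 x:[50/3,18] y:[17,56/3] z:[50/3,55/3] -> hit [17,18] leaf, test {P6@t=17}
    N15 x:[16,50/3] y:[17,52/3] z:[17,19] -> miss, prune
    N16 x:[15,17] y:[44/3,50/3] z:[20,61/3] -> miss, prune
  N9 x:[8,50/3] y:[25/3,37/3] z:[68/3,86/3] -> miss, prune
  N12 x:[17/3,15] y:[22/3,12] z:[43/3,19] -> miss, prune

Visited [0, 3, 5, 1, 15, 16, 9, 12]. Tests: 8 box, 1 leaf. Nearest: P6.

== RESULT ==
[0, 3, 5, 1, 15, 16, 9, 12]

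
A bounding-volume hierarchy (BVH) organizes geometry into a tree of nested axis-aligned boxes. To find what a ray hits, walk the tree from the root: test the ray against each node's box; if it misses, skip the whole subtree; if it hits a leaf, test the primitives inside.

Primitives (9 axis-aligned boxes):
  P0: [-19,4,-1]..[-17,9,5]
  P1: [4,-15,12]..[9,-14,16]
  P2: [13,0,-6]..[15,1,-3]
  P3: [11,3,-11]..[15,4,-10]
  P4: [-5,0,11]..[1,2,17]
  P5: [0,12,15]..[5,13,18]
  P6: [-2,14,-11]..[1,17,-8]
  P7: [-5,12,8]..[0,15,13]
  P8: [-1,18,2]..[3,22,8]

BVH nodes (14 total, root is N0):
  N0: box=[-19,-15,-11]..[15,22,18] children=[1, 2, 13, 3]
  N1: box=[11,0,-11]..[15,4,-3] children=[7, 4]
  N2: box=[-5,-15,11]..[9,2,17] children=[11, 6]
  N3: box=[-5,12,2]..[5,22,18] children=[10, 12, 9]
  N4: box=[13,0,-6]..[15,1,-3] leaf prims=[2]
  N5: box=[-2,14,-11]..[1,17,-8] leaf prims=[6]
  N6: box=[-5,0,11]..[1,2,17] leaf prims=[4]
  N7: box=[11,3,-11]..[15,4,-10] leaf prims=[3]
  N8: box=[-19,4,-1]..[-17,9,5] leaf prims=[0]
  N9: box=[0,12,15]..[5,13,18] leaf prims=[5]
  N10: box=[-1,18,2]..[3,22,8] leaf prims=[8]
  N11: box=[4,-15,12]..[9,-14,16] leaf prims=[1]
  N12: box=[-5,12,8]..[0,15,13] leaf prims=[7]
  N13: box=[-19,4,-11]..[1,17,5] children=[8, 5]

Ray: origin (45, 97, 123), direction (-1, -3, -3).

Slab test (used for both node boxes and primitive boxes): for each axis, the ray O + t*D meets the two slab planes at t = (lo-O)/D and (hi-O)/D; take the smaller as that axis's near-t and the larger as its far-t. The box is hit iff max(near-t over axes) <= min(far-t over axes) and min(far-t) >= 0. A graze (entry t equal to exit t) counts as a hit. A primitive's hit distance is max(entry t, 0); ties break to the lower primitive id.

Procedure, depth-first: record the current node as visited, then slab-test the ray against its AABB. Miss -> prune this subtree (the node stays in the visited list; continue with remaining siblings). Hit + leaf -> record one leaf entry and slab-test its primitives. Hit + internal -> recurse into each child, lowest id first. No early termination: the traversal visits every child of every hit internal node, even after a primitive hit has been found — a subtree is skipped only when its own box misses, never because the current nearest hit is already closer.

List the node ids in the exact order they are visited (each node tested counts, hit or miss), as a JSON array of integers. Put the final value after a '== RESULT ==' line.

Traverse from the root:
N0 x:[30,64] y:[25,112/3] z:[35,134/3] -> hit [35,112/3], descend [1, 2, 3, 13]
  N1 x:[30,34] y:[31,97/3] z:[42,134/3] -> miss, prune
  N2 x:[36,50] y:[95/3,112/3] z:[106/3,112/3] -> hit [36,112/3], descend [6, 11]
    N6 x:[44,50] y:[95/3,97/3] z:[106/3,112/3] -> miss, prune
    N11 x:[36,41] y:[37,112/3] z:[107/3,37] -> hit [37,37] leaf, test {P1@t=37}
  N3 x:[40,50] y:[25,85/3] z:[35,121/3] -> miss, prune
  N13 x:[44,64] y:[80/3,31] z:[118/3,134/3] -> miss, prune

Summary -> nodes [0, 1, 2, 6, 11, 3, 13]; box-tests=7; leaf-entries=1; first=P1

== RESULT ==
[0, 1, 2, 6, 11, 3, 13]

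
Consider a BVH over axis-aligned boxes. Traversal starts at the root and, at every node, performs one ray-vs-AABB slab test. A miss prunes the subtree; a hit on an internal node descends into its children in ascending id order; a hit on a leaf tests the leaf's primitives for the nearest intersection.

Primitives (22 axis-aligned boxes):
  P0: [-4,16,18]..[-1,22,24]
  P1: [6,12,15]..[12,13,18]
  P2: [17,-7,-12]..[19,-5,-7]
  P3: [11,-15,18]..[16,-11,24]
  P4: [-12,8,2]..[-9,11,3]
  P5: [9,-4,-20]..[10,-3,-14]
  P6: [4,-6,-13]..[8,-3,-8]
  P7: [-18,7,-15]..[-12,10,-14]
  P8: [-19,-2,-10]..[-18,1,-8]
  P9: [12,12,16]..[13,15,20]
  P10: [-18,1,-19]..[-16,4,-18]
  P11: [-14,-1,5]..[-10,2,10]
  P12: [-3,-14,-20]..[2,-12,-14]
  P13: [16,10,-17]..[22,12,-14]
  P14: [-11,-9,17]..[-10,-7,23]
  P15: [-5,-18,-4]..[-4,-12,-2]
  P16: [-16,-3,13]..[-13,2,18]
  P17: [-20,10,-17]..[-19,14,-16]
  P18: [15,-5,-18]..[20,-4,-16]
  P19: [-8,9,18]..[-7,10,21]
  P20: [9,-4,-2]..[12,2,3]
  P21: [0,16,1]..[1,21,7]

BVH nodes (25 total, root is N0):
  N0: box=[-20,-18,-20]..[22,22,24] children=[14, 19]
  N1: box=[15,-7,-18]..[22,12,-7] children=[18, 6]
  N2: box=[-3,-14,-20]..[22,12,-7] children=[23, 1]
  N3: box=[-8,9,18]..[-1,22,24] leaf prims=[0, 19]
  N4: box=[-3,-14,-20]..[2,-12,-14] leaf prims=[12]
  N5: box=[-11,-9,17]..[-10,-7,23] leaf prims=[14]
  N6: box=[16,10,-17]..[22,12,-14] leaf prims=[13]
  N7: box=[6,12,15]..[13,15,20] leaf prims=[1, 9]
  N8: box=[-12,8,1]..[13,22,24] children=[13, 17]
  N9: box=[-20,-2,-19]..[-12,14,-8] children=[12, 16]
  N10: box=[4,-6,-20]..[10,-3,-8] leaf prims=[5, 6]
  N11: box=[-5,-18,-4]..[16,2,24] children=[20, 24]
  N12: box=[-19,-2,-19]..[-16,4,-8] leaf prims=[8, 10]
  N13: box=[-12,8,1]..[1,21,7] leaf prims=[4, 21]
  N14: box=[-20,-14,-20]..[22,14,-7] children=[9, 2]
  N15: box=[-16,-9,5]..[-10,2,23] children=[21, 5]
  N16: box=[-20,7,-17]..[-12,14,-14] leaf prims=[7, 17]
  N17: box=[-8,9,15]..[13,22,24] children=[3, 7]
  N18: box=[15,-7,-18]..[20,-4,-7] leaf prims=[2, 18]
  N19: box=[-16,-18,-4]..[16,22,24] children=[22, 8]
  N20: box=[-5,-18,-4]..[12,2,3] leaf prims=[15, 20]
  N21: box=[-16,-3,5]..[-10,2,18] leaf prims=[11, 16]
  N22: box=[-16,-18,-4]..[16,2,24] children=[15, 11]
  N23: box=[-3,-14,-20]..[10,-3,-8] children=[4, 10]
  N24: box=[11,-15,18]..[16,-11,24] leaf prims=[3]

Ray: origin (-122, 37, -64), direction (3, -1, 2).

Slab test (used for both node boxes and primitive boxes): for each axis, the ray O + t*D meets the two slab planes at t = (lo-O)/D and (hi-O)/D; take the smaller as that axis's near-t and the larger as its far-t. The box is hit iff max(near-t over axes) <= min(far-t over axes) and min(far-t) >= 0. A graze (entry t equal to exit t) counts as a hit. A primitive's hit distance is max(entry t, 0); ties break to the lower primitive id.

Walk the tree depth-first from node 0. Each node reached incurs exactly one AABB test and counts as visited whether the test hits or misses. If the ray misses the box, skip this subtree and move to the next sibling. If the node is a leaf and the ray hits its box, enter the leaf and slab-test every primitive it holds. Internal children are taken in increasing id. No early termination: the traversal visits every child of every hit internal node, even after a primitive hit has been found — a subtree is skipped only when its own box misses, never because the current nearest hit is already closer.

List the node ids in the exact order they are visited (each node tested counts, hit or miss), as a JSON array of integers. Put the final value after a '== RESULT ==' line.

Traverse from the root:
N0 x:[34,48] y:[15,55] z:[22,44] -> hit [34,44], descend [14, 19]
  N14 x:[34,48] y:[23,51] z:[22,57/2] -> miss, prune
  N19 x:[106/3,46] y:[15,55] z:[30,44] -> hit [106/3,44], descend [8, 22]
    N8 x:[110/3,45] y:[15,29] z:[65/2,44] -> miss, prune
    N22 x:[106/3,46] y:[35,55] z:[30,44] -> hit [106/3,44], descend [11, 15]
      N11 x:[39,46] y:[35,55] z:[30,44] -> hit [39,44], descend [20, 24]
        N20 x:[39,134/3] y:[35,55] z:[30,67/2] -> miss, prune
        N24 x:[133/3,46] y:[48,52] z:[41,44] -> miss, prune
      N15 x:[106/3,112/3] y:[35,46] z:[69/2,87/2] -> hit [106/3,112/3], descend [5, 21]
        N5 x:[37,112/3] y:[44,46] z:[81/2,87/2] -> miss, prune
        N21 x:[106/3,112/3] y:[35,40] z:[69/2,41] -> hit [106/3,112/3] leaf, test {P11@t=36, P16(miss)}

11 AABB tests over nodes [0, 14, 19, 8, 22, 11, 20, 24, 15, 5, 21]; 1 leaf entered; closest P11.

== RESULT ==
[0, 14, 19, 8, 22, 11, 20, 24, 15, 5, 21]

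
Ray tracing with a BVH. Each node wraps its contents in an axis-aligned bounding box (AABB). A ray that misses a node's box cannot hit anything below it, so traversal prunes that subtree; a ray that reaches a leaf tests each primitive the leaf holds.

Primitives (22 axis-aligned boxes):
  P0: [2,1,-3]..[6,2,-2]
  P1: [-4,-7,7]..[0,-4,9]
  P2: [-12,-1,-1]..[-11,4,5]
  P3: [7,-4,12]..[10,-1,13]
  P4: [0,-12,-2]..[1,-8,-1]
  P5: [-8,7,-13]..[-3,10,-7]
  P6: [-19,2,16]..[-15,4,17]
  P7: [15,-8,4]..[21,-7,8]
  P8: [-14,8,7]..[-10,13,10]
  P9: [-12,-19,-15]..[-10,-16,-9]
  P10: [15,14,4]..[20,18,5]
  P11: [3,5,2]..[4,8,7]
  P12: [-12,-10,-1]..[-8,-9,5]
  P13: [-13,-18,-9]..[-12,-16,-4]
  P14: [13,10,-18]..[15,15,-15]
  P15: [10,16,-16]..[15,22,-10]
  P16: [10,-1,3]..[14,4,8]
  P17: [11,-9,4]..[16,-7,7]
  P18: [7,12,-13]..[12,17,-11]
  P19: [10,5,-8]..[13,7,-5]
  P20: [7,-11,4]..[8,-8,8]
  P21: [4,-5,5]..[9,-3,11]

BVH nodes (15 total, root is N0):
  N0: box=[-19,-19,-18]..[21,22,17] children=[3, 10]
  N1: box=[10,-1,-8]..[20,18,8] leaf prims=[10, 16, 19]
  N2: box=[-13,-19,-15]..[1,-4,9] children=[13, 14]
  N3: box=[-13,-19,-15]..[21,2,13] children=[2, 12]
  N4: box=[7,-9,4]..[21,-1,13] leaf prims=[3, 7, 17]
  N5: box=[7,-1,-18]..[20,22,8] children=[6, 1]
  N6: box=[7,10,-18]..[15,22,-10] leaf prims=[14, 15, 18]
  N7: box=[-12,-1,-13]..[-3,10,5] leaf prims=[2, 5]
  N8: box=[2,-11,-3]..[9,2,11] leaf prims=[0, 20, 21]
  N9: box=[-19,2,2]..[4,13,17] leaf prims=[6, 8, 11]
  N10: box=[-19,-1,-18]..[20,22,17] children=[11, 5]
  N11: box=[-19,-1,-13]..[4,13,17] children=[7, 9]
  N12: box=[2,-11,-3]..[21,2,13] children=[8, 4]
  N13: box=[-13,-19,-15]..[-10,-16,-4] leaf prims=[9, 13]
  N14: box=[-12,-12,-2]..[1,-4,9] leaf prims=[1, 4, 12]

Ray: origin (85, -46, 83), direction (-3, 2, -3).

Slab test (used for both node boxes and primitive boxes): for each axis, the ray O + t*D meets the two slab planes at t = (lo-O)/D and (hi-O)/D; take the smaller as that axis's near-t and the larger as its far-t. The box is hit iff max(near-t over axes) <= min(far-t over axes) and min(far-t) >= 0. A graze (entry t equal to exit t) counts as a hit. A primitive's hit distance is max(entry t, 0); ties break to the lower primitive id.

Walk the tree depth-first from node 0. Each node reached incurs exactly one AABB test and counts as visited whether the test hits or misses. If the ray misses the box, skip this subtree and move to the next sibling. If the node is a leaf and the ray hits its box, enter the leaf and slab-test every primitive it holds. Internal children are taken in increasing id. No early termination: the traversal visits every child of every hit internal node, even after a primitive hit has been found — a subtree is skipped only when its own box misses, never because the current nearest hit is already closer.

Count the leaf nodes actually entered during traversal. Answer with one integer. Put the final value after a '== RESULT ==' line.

Walk:
N0 x:[64/3,104/3] y:[27/2,34] z:[22,101/3] -> hit [22,101/3], descend [3, 10]
  N3 x:[64/3,98/3] y:[27/2,24] z:[70/3,98/3] -> hit [70/3,24], descend [2, 12]
    N2 x:[28,98/3] y:[27/2,21] z:[74/3,98/3] -> miss, prune
    N12 x:[64/3,83/3] y:[35/2,24] z:[70/3,86/3] -> hit [70/3,24], descend [4, 8]
      N4 x:[64/3,26] y:[37/2,45/2] z:[70/3,79/3] -> miss, prune
      N8 x:[76/3,83/3] y:[35/2,24] z:[24,86/3] -> miss, prune
  N10 x:[65/3,104/3] y:[45/2,34] z:[22,101/3] -> hit [45/2,101/3], descend [5, 11]
    N5 x:[65/3,26] y:[45/2,34] z:[25,101/3] -> hit [25,26], descend [1, 6]
      N1 x:[65/3,25] y:[45/2,32] z:[25,91/3] -> hit [25,25] leaf, test {P10(miss), P16@t=25, P19(miss)}
      N6 x:[70/3,26] y:[28,34] z:[31,101/3] -> miss, prune
    N11 x:[27,104/3] y:[45/2,59/2] z:[22,32] -> hit [27,59/2], descend [7, 9]
      N7 x:[88/3,97/3] y:[45/2,28] z:[26,32] -> miss, prune
      N9 x:[27,104/3] y:[24,59/2] z:[22,27] -> hit [27,27] leaf, test {P6(miss), P8(miss), P11@t=27}

13 AABB tests over nodes [0, 3, 2, 12, 4, 8, 10, 5, 1, 6, 11, 7, 9]; 2 leaves entered; closest P16.

== RESULT ==
2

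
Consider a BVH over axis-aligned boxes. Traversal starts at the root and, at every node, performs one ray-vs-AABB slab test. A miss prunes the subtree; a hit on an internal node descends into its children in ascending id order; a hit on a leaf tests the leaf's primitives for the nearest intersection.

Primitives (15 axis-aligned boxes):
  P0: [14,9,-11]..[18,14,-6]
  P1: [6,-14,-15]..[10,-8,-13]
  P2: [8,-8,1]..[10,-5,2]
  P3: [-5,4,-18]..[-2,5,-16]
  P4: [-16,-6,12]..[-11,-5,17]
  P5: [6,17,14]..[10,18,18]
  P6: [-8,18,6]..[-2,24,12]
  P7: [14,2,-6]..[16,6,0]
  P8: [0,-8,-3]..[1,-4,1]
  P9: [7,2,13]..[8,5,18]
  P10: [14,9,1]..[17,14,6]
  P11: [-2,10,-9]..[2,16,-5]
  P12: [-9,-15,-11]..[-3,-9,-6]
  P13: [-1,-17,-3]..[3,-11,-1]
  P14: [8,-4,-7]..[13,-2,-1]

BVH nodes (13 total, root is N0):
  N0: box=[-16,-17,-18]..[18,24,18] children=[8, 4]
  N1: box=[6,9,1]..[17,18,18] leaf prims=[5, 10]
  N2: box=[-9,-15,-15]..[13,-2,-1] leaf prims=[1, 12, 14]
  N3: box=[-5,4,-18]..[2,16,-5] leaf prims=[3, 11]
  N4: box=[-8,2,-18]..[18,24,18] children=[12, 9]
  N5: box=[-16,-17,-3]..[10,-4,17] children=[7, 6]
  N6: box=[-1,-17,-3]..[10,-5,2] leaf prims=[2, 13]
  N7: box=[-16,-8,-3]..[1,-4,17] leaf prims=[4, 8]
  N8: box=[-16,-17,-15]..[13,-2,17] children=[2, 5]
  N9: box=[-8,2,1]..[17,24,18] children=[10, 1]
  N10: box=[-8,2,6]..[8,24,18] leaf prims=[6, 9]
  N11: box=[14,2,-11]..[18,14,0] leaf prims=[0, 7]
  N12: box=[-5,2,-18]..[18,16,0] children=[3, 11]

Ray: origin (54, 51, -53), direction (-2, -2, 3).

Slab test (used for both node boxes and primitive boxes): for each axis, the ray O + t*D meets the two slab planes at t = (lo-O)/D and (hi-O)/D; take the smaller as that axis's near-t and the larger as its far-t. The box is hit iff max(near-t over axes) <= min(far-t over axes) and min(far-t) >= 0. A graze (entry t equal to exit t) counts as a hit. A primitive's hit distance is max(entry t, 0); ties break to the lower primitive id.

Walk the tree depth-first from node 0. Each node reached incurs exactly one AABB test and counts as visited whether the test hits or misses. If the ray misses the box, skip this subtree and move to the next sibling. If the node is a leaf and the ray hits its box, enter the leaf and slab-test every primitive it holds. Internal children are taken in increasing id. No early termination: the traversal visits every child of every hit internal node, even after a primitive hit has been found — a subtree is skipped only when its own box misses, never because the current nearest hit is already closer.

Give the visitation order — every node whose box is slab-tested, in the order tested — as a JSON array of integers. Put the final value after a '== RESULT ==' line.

Traverse from the root:
N0 x:[18,35] y:[27/2,34] z:[35/3,71/3] -> hit [18,71/3], descend [4, 8]
  N4 x:[18,31] y:[27/2,49/2] z:[35/3,71/3] -> hit [18,71/3], descend [9, 12]
    N9 x:[37/2,31] y:[27/2,49/2] z:[18,71/3] -> hit [37/2,71/3], descend [1, 10]
      N1 x:[37/2,24] y:[33/2,21] z:[18,71/3] -> hit [37/2,21] leaf, test {P5(miss), P10@t=37/2}
      N10 x:[23,31] y:[27/2,49/2] z:[59/3,71/3] -> hit [23,71/3] leaf, test {P6(miss), P9@t=23}
    N12 x:[18,59/2] y:[35/2,49/2] z:[35/3,53/3] -> miss, prune
  N8 x:[41/2,35] y:[53/2,34] z:[38/3,70/3] -> miss, prune

7 AABB tests over nodes [0, 4, 9, 1, 10, 12, 8]; 2 leaves entered; closest P10.

== RESULT ==
[0, 4, 9, 1, 10, 12, 8]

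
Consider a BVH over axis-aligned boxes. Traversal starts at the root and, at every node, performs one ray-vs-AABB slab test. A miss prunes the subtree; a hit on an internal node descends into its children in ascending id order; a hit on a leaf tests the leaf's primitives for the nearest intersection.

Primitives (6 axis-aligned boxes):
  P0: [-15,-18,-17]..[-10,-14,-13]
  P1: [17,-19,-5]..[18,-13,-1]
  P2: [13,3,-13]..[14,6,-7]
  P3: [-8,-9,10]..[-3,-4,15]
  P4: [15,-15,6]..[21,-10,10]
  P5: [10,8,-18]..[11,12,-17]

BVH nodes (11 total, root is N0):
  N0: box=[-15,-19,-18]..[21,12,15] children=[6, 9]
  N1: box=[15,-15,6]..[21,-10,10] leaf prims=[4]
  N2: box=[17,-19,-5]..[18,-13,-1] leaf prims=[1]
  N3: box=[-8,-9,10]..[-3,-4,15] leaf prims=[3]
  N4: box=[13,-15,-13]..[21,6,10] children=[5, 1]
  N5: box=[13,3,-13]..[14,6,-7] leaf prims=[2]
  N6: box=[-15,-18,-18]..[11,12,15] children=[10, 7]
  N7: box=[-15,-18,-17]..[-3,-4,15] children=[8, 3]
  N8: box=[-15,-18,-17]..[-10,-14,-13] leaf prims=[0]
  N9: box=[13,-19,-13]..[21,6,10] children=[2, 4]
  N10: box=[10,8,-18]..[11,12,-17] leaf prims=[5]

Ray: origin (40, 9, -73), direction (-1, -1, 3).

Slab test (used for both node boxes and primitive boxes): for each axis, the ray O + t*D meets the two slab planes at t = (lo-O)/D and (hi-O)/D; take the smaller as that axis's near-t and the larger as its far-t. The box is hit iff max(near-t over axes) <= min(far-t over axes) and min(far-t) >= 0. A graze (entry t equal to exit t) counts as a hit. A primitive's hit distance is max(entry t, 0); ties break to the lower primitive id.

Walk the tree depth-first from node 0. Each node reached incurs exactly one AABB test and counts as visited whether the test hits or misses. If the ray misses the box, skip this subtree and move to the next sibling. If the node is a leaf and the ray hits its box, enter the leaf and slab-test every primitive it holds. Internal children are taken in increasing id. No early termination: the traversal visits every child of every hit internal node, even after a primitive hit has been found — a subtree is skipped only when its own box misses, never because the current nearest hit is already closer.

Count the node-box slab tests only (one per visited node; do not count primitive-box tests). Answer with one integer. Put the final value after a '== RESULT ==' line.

Traverse from the root:
N0 x:[19,55] y:[-3,28] z:[55/3,88/3] -> hit [19,28], descend [6, 9]
  N6 x:[29,55] y:[-3,27] z:[55/3,88/3] -> miss, prune
  N9 x:[19,27] y:[3,28] z:[20,83/3] -> hit [20,27], descend [2, 4]
    N2 x:[22,23] y:[22,28] z:[68/3,24] -> hit [68/3,23] leaf, test {P1@t=68/3}
    N4 x:[19,27] y:[3,24] z:[20,83/3] -> hit [20,24], descend [1, 5]
      N1 x:[19,25] y:[19,24] z:[79/3,83/3] -> miss, prune
      N5 x:[26,27] y:[3,6] z:[20,22] -> miss, prune

Summary -> nodes [0, 6, 9, 2, 4, 1, 5]; box-tests=7; leaf-entries=1; first=P1

== RESULT ==
7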